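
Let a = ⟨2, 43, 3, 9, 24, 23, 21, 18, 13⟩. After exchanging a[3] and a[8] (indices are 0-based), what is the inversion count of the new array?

18 inversions

Positions 3 and 8 hold 9 and 13; after swapping, the array is [2, 43, 3, 13, 24, 23, 21, 18, 9].
Element-by-element contributions:
2: 0
43: 7
3: 0
13: 1
24: 4
23: 3
21: 2
18: 1
9: 0
Sum: 0 + 7 + 0 + 1 + 4 + 3 + 2 + 1 + 0 = 18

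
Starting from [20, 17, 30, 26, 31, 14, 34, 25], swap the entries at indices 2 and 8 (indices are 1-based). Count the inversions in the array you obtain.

12 inversions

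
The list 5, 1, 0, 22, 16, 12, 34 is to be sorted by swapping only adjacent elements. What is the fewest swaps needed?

6

Minimum adjacent swaps = number of inversions (each swap of adjacent out-of-order elements removes one inversion and no swap can remove more).
Count inversions — for each element, later elements that are smaller:
5: 1, 0 → 2
1: 0 → 1
0: none → 0
22: 16, 12 → 2
16: 12 → 1
12: none → 0
34: none → 0
Total inversions: 2 + 1 + 0 + 2 + 1 + 0 + 0 = 6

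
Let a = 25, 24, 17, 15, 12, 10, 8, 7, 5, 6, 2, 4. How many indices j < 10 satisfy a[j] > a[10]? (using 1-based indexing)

The element at index 10 is 6.
Elements before it: 25, 24, 17, 15, 12, 10, 8, 7, 5
Those larger than 6: 25, 24, 17, 15, 12, 10, 8, 7

8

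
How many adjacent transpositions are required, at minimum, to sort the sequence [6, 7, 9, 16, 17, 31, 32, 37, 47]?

Adjacent swaps: 0

Minimum adjacent swaps = number of inversions (each swap of adjacent out-of-order elements removes one inversion and no swap can remove more).
Count inversions — for each element, later elements that are smaller:
6: none → 0
7: none → 0
9: none → 0
16: none → 0
17: none → 0
31: none → 0
32: none → 0
37: none → 0
47: none → 0
Total inversions: 0 + 0 + 0 + 0 + 0 + 0 + 0 + 0 + 0 = 0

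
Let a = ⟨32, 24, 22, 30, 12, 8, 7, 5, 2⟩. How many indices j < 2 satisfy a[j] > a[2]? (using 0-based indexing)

The element at index 2 is 22.
Elements before it: 32, 24
Those larger than 22: 32, 24

2 such elements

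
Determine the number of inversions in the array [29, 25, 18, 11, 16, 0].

14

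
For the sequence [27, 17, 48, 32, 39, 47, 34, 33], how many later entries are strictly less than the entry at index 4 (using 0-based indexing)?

2 such elements

The element at index 4 is 39.
Elements after it: 47, 34, 33
Those smaller than 39: 34, 33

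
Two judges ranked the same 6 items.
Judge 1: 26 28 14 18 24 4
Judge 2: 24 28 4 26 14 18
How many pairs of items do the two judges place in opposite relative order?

8

Assign each item its position (1..6) in the first ordering, then rewrite the second ordering as that position sequence:
positions: 26→1, 28→2, 14→3, 18→4, 24→5, 4→6
second ordering as positions: [5, 2, 6, 1, 3, 4]
Discordant pairs = inversions in this position sequence.
5: 2, 1, 3, 4 → 4
2: 1 → 1
6: 1, 3, 4 → 3
1: 0
3: 0
4: 0
Total: 4 + 1 + 3 + 0 + 0 + 0 = 8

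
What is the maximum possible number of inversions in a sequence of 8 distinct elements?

28

The maximum occurs when the array is in strictly decreasing order: every one of the C(8, 2) pairs is inverted.
C(8, 2) = 8·7/2 = 28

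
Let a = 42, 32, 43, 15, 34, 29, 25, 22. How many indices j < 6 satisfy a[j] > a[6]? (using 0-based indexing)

5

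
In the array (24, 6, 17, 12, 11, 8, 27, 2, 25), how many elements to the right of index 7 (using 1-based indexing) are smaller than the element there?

The element at index 7 is 27.
Elements after it: 2, 25
Those smaller than 27: 2, 25

2 such elements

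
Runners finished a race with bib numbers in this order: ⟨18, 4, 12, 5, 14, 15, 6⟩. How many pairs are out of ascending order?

10 inversions

Listing every pair i<j with a[i]>a[j] (using 1-based positions):
(1,2): 18 > 4
(1,3): 18 > 12
(1,4): 18 > 5
(1,5): 18 > 14
(1,6): 18 > 15
(1,7): 18 > 6
(3,4): 12 > 5
(3,7): 12 > 6
(5,7): 14 > 6
(6,7): 15 > 6
That's 10 pairs.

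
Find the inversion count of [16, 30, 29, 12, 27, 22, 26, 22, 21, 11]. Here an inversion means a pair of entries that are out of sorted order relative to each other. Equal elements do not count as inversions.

Sweep left to right; for each value list the smaller values that follow it:
16: 2
30: 8
29: 7
12: 1
27: 5
22: 2
26: 3
22: 2
21: 1
11: 0
Sum: 2 + 8 + 7 + 1 + 5 + 2 + 3 + 2 + 1 + 0 = 31

31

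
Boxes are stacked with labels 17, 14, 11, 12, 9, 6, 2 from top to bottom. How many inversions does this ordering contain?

20 inversions

Element-by-element contributions:
17 → 14, 11, 12, 9, 6, 2 → 6
14 → 11, 12, 9, 6, 2 → 5
11 → 9, 6, 2 → 3
12 → 9, 6, 2 → 3
9 → 6, 2 → 2
6 → 2 → 1
2 → none → 0
Sum: 6 + 5 + 3 + 3 + 2 + 1 + 0 = 20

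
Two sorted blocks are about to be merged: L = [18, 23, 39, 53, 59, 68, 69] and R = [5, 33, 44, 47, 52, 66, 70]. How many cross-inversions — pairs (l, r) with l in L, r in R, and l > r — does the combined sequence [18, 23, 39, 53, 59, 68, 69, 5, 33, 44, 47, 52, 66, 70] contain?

For each element r of the right run, count left-run elements greater than r:
r = 5: 18, 23, 39, 53, 59, 68, 69 → 7
r = 33: 39, 53, 59, 68, 69 → 5
r = 44: 53, 59, 68, 69 → 4
r = 47: 53, 59, 68, 69 → 4
r = 52: 53, 59, 68, 69 → 4
r = 66: 68, 69 → 2
r = 70: none → 0
Cross-inversions: 7 + 5 + 4 + 4 + 4 + 2 + 0 = 26

Split inversions: 26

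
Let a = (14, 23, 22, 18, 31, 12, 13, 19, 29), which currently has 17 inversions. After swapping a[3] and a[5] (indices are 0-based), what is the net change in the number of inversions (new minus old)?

-1

Positions 3 and 5 hold 18 and 12; after swapping, the array is [14, 23, 22, 12, 31, 18, 13, 19, 29].
Count, for each position, how many later elements it exceeds:
14: 2
23: 5
22: 4
12: 0
31: 4
18: 1
13: 0
19: 0
29: 0
Sum: 2 + 5 + 4 + 0 + 4 + 1 + 0 + 0 + 0 = 16
Change: 16 − 17 = -1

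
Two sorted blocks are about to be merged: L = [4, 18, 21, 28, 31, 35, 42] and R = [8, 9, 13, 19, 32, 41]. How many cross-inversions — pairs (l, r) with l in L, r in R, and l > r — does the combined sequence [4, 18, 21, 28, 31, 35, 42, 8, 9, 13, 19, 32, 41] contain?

For each element r of the right run, count left-run elements greater than r:
r = 8: 18, 21, 28, 31, 35, 42 → 6
r = 9: 18, 21, 28, 31, 35, 42 → 6
r = 13: 18, 21, 28, 31, 35, 42 → 6
r = 19: 21, 28, 31, 35, 42 → 5
r = 32: 35, 42 → 2
r = 41: 42 → 1
Cross-inversions: 6 + 6 + 6 + 5 + 2 + 1 = 26

26 split inversions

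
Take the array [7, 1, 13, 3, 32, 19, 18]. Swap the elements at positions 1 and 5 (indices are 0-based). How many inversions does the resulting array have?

11

Positions 1 and 5 hold 1 and 19; after swapping, the array is [7, 19, 13, 3, 32, 1, 18].
For each element, count later entries that are smaller:
7 → 3, 1 → 2
19 → 13, 3, 1, 18 → 4
13 → 3, 1 → 2
3 → 1 → 1
32 → 1, 18 → 2
1 → none → 0
18 → none → 0
Sum: 2 + 4 + 2 + 1 + 2 + 0 + 0 = 11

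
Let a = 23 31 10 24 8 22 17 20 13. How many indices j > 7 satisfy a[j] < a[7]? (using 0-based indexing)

1

The element at index 7 is 20.
Elements after it: 13
Those smaller than 20: 13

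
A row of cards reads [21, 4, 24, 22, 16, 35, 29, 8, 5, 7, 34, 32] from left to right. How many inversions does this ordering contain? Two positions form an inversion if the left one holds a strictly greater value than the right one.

Count, for each position, how many later elements it exceeds:
21: 5
4: 0
24: 5
22: 4
16: 3
35: 6
29: 3
8: 2
5: 0
7: 0
34: 1
32: 0
Sum: 5 + 0 + 5 + 4 + 3 + 6 + 3 + 2 + 0 + 0 + 1 + 0 = 29

29 out-of-order pairs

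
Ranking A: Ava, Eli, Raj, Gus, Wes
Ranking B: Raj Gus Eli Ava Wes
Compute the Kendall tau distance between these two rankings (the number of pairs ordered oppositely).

Discordant pairs: 5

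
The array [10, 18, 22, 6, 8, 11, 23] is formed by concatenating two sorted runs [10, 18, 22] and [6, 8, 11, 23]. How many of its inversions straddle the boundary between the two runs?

8

Count, for every r in R, how many entries of L exceed r:
r = 6: 10, 18, 22 → 3
r = 8: 10, 18, 22 → 3
r = 11: 18, 22 → 2
r = 23: none → 0
Cross-inversions: 3 + 3 + 2 + 0 = 8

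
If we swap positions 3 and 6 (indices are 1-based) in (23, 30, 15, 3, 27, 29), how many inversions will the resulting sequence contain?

There are 10 inversions.

Positions 3 and 6 hold 15 and 29; after swapping, the array is [23, 30, 29, 3, 27, 15].
Element-by-element contributions:
23 → 3, 15 → 2
30 → 29, 3, 27, 15 → 4
29 → 3, 27, 15 → 3
3 → none → 0
27 → 15 → 1
15 → none → 0
Sum: 2 + 4 + 3 + 0 + 1 + 0 = 10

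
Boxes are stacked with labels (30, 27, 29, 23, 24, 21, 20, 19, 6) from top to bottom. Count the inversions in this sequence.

34

Count, for each position, how many later elements it exceeds:
30 → 27, 29, 23, 24, 21, 20, 19, 6 → 8
27 → 23, 24, 21, 20, 19, 6 → 6
29 → 23, 24, 21, 20, 19, 6 → 6
23 → 21, 20, 19, 6 → 4
24 → 21, 20, 19, 6 → 4
21 → 20, 19, 6 → 3
20 → 19, 6 → 2
19 → 6 → 1
6 → none → 0
Sum: 8 + 6 + 6 + 4 + 4 + 3 + 2 + 1 + 0 = 34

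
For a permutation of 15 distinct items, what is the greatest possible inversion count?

A reversed (strictly descending) arrangement makes every pair an inversion, giving C(15, 2) inversions.
C(15, 2) = 15·14/2 = 105

105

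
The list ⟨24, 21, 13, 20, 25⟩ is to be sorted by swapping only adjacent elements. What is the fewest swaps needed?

5

Minimum adjacent swaps = number of inversions (each swap of adjacent out-of-order elements removes one inversion and no swap can remove more).
Count inversions — for each element, later elements that are smaller:
24: 21, 13, 20 → 3
21: 13, 20 → 2
13: none → 0
20: none → 0
25: none → 0
Total inversions: 3 + 2 + 0 + 0 + 0 = 5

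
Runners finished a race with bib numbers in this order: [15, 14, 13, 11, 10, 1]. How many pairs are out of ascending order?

15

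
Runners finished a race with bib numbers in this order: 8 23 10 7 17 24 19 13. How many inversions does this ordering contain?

There are 11 inversions.

Count, for each position, how many later elements it exceeds:
8 → 7 → 1
23 → 10, 7, 17, 19, 13 → 5
10 → 7 → 1
7 → none → 0
17 → 13 → 1
24 → 19, 13 → 2
19 → 13 → 1
13 → none → 0
Sum: 1 + 5 + 1 + 0 + 1 + 2 + 1 + 0 = 11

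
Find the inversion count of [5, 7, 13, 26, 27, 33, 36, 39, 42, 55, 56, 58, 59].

0

Sweep left to right; for each value list the smaller values that follow it:
5 → none → 0
7 → none → 0
13 → none → 0
26 → none → 0
27 → none → 0
33 → none → 0
36 → none → 0
39 → none → 0
42 → none → 0
55 → none → 0
56 → none → 0
58 → none → 0
59 → none → 0
Sum: 0 + 0 + 0 + 0 + 0 + 0 + 0 + 0 + 0 + 0 + 0 + 0 + 0 = 0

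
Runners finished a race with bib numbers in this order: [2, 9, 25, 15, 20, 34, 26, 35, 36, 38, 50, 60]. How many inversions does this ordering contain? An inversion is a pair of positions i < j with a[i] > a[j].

3

Count, for each position, how many later elements it exceeds:
2 → none → 0
9 → none → 0
25 → 15, 20 → 2
15 → none → 0
20 → none → 0
34 → 26 → 1
26 → none → 0
35 → none → 0
36 → none → 0
38 → none → 0
50 → none → 0
60 → none → 0
Sum: 0 + 0 + 2 + 0 + 0 + 1 + 0 + 0 + 0 + 0 + 0 + 0 = 3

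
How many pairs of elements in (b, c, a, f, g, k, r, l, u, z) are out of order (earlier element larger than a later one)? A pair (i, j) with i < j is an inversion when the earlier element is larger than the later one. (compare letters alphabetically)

3

Element-by-element contributions:
b: 1
c: 1
a: 0
f: 0
g: 0
k: 0
r: 1
l: 0
u: 0
z: 0
Sum: 1 + 1 + 0 + 0 + 0 + 0 + 1 + 0 + 0 + 0 = 3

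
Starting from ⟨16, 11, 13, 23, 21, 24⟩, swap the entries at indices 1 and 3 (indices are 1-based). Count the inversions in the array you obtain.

There are 2 inversions.

Positions 1 and 3 hold 16 and 13; after swapping, the array is [13, 11, 16, 23, 21, 24].
Count, for each position, how many later elements it exceeds:
13 → 11 → 1
11 → none → 0
16 → none → 0
23 → 21 → 1
21 → none → 0
24 → none → 0
Sum: 1 + 0 + 0 + 1 + 0 + 0 = 2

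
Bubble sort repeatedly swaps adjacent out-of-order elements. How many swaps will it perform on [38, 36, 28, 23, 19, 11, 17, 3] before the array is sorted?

The minimum number of adjacent swaps to sort an array equals its inversion count, since every such swap removes exactly one inversion.
Count inversions — for each element, later elements that are smaller:
38: 36, 28, 23, 19, 11, 17, 3 → 7
36: 28, 23, 19, 11, 17, 3 → 6
28: 23, 19, 11, 17, 3 → 5
23: 19, 11, 17, 3 → 4
19: 11, 17, 3 → 3
11: 3 → 1
17: 3 → 1
3: none → 0
Total inversions: 7 + 6 + 5 + 4 + 3 + 1 + 1 + 0 = 27

27 swaps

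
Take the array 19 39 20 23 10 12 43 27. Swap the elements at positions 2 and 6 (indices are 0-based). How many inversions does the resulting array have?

15

Positions 2 and 6 hold 20 and 43; after swapping, the array is [19, 39, 43, 23, 10, 12, 20, 27].
Element-by-element contributions:
19: 2
39: 5
43: 5
23: 3
10: 0
12: 0
20: 0
27: 0
Sum: 2 + 5 + 5 + 3 + 0 + 0 + 0 + 0 = 15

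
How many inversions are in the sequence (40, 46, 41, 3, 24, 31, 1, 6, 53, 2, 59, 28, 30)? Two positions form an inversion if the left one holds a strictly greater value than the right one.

41

Element-by-element contributions:
40 → 3, 24, 31, 1, 6, 2, 28, 30 → 8
46 → 41, 3, 24, 31, 1, 6, 2, 28, 30 → 9
41 → 3, 24, 31, 1, 6, 2, 28, 30 → 8
3 → 1, 2 → 2
24 → 1, 6, 2 → 3
31 → 1, 6, 2, 28, 30 → 5
1 → none → 0
6 → 2 → 1
53 → 2, 28, 30 → 3
2 → none → 0
59 → 28, 30 → 2
28 → none → 0
30 → none → 0
Sum: 8 + 9 + 8 + 2 + 3 + 5 + 0 + 1 + 3 + 0 + 2 + 0 + 0 = 41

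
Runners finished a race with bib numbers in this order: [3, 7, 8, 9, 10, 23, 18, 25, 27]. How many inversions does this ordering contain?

1

Element-by-element contributions:
3 → none → 0
7 → none → 0
8 → none → 0
9 → none → 0
10 → none → 0
23 → 18 → 1
18 → none → 0
25 → none → 0
27 → none → 0
Sum: 0 + 0 + 0 + 0 + 0 + 1 + 0 + 0 + 0 = 1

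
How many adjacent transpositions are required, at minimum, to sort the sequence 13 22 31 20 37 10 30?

9 swaps

The minimum number of adjacent swaps to sort an array equals its inversion count, since every such swap removes exactly one inversion.
Count inversions — for each element, later elements that are smaller:
13: 10 → 1
22: 20, 10 → 2
31: 20, 10, 30 → 3
20: 10 → 1
37: 10, 30 → 2
10: none → 0
30: none → 0
Total inversions: 1 + 2 + 3 + 1 + 2 + 0 + 0 = 9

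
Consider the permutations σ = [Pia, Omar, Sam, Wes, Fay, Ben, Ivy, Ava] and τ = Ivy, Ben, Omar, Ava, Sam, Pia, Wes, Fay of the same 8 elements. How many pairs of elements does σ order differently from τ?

17 discordant pairs

Assign each item its position (1..8) in the first ordering, then rewrite the second ordering as that position sequence:
positions: Pia→1, Omar→2, Sam→3, Wes→4, Fay→5, Ben→6, Ivy→7, Ava→8
second ordering as positions: [7, 6, 2, 8, 3, 1, 4, 5]
Discordant pairs = inversions in this position sequence.
7: 6, 2, 3, 1, 4, 5 → 6
6: 2, 3, 1, 4, 5 → 5
2: 1 → 1
8: 3, 1, 4, 5 → 4
3: 1 → 1
1: 0
4: 0
5: 0
Total: 6 + 5 + 1 + 4 + 1 + 0 + 0 + 0 = 17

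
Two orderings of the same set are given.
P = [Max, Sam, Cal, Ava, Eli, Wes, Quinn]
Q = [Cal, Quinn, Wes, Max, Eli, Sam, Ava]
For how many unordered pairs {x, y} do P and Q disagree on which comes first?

There are 13 disagreeing pairs.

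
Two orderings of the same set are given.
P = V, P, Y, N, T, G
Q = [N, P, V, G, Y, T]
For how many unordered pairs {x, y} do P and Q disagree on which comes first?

6

Assign each item its position (1..6) in the first ordering, then rewrite the second ordering as that position sequence:
positions: V→1, P→2, Y→3, N→4, T→5, G→6
second ordering as positions: [4, 2, 1, 6, 3, 5]
Discordant pairs = inversions in this position sequence.
4: 2, 1, 3 → 3
2: 1 → 1
1: 0
6: 3, 5 → 2
3: 0
5: 0
Total: 3 + 1 + 0 + 2 + 0 + 0 = 6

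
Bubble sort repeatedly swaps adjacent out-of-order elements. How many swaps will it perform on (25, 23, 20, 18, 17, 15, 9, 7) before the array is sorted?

28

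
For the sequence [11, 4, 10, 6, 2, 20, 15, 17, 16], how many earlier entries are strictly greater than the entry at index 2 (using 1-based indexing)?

The element at index 2 is 4.
Elements before it: 11
Those larger than 4: 11

1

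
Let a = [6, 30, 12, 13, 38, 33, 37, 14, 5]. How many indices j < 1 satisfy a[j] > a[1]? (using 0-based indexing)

0

The element at index 1 is 30.
Elements before it: 6
None of them are larger than 30.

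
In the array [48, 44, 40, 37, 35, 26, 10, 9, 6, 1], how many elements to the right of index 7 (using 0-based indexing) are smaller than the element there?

The element at index 7 is 9.
Elements after it: 6, 1
Those smaller than 9: 6, 1

2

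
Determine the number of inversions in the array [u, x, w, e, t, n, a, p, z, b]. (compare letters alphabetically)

29

Sweep left to right; for each value list the smaller values that follow it:
u → e, t, n, a, p, b → 6
x → w, e, t, n, a, p, b → 7
w → e, t, n, a, p, b → 6
e → a, b → 2
t → n, a, p, b → 4
n → a, b → 2
a → none → 0
p → b → 1
z → b → 1
b → none → 0
Sum: 6 + 7 + 6 + 2 + 4 + 2 + 0 + 1 + 1 + 0 = 29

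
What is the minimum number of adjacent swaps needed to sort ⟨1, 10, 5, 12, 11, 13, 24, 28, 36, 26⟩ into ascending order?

Minimum adjacent swaps = number of inversions (each swap of adjacent out-of-order elements removes one inversion and no swap can remove more).
Count inversions — for each element, later elements that are smaller:
1: none → 0
10: 5 → 1
5: none → 0
12: 11 → 1
11: none → 0
13: none → 0
24: none → 0
28: 26 → 1
36: 26 → 1
26: none → 0
Total inversions: 0 + 1 + 0 + 1 + 0 + 0 + 0 + 1 + 1 + 0 = 4

4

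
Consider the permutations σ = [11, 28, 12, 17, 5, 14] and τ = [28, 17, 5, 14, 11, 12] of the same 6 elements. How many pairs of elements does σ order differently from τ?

Assign each item its position (1..6) in the first ordering, then rewrite the second ordering as that position sequence:
positions: 11→1, 28→2, 12→3, 17→4, 5→5, 14→6
second ordering as positions: [2, 4, 5, 6, 1, 3]
Discordant pairs = inversions in this position sequence.
2: 1 → 1
4: 1, 3 → 2
5: 1, 3 → 2
6: 1, 3 → 2
1: 0
3: 0
Total: 1 + 2 + 2 + 2 + 0 + 0 = 7

7 discordant pairs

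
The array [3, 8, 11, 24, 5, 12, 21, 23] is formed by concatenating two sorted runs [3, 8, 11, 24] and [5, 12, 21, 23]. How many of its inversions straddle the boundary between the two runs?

Take each right-half value and tally the left-half values above it:
r = 5: 8, 11, 24 → 3
r = 12: 24 → 1
r = 21: 24 → 1
r = 23: 24 → 1
Cross-inversions: 3 + 1 + 1 + 1 = 6

6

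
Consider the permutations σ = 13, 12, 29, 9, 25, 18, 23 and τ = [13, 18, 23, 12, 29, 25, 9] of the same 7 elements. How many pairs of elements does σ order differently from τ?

Assign each item its position (1..7) in the first ordering, then rewrite the second ordering as that position sequence:
positions: 13→1, 12→2, 29→3, 9→4, 25→5, 18→6, 23→7
second ordering as positions: [1, 6, 7, 2, 3, 5, 4]
Discordant pairs = inversions in this position sequence.
1: 0
6: 2, 3, 5, 4 → 4
7: 2, 3, 5, 4 → 4
2: 0
3: 0
5: 4 → 1
4: 0
Total: 0 + 4 + 4 + 0 + 0 + 1 + 0 = 9

9 discordant pairs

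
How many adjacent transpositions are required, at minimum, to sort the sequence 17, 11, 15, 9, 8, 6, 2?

Each adjacent swap fixes exactly one inversion, so the minimum swap count equals the number of inversions.
Count inversions — for each element, later elements that are smaller:
17: 11, 15, 9, 8, 6, 2 → 6
11: 9, 8, 6, 2 → 4
15: 9, 8, 6, 2 → 4
9: 8, 6, 2 → 3
8: 6, 2 → 2
6: 2 → 1
2: none → 0
Total inversions: 6 + 4 + 4 + 3 + 2 + 1 + 0 = 20

There are 20 adjacent swaps.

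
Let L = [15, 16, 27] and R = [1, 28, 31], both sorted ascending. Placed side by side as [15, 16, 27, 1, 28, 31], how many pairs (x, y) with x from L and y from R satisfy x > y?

Count, for every r in R, how many entries of L exceed r:
r = 1: 15, 16, 27 → 3
r = 28: none → 0
r = 31: none → 0
Cross-inversions: 3 + 0 + 0 = 3

3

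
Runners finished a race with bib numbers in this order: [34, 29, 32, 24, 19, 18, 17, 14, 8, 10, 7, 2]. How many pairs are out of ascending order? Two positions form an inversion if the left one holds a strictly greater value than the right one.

64

Sweep left to right; for each value list the smaller values that follow it:
34 → 29, 32, 24, 19, 18, 17, 14, 8, 10, 7, 2 → 11
29 → 24, 19, 18, 17, 14, 8, 10, 7, 2 → 9
32 → 24, 19, 18, 17, 14, 8, 10, 7, 2 → 9
24 → 19, 18, 17, 14, 8, 10, 7, 2 → 8
19 → 18, 17, 14, 8, 10, 7, 2 → 7
18 → 17, 14, 8, 10, 7, 2 → 6
17 → 14, 8, 10, 7, 2 → 5
14 → 8, 10, 7, 2 → 4
8 → 7, 2 → 2
10 → 7, 2 → 2
7 → 2 → 1
2 → none → 0
Sum: 11 + 9 + 9 + 8 + 7 + 6 + 5 + 4 + 2 + 2 + 1 + 0 = 64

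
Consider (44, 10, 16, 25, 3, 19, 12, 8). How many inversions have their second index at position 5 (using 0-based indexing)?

2 such elements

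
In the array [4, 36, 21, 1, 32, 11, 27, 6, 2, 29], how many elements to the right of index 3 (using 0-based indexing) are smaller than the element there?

The element at index 3 is 1.
Elements after it: 32, 11, 27, 6, 2, 29
None of them are smaller than 1.

0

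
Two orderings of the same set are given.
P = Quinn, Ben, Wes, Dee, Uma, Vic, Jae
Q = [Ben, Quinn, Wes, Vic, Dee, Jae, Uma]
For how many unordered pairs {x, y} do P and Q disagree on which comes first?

4 disagreeing pairs

Assign each item its position (1..7) in the first ordering, then rewrite the second ordering as that position sequence:
positions: Quinn→1, Ben→2, Wes→3, Dee→4, Uma→5, Vic→6, Jae→7
second ordering as positions: [2, 1, 3, 6, 4, 7, 5]
Discordant pairs = inversions in this position sequence.
2: 1 → 1
1: 0
3: 0
6: 4, 5 → 2
4: 0
7: 5 → 1
5: 0
Total: 1 + 0 + 0 + 2 + 0 + 1 + 0 = 4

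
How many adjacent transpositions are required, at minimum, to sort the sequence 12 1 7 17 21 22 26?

2 adjacent swaps

The minimum number of adjacent swaps to sort an array equals its inversion count, since every such swap removes exactly one inversion.
Count inversions — for each element, later elements that are smaller:
12: 1, 7 → 2
1: none → 0
7: none → 0
17: none → 0
21: none → 0
22: none → 0
26: none → 0
Total inversions: 2 + 0 + 0 + 0 + 0 + 0 + 0 = 2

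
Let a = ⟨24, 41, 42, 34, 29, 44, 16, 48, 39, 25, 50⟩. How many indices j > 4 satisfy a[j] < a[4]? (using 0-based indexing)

2 such elements

The element at index 4 is 29.
Elements after it: 44, 16, 48, 39, 25, 50
Those smaller than 29: 16, 25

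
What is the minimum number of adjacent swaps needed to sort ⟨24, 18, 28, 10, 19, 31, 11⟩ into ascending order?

Swaps: 11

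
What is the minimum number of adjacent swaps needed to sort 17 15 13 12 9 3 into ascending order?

15

Minimum adjacent swaps = number of inversions (each swap of adjacent out-of-order elements removes one inversion and no swap can remove more).
Count inversions — for each element, later elements that are smaller:
17: 15, 13, 12, 9, 3 → 5
15: 13, 12, 9, 3 → 4
13: 12, 9, 3 → 3
12: 9, 3 → 2
9: 3 → 1
3: none → 0
Total inversions: 5 + 4 + 3 + 2 + 1 + 0 = 15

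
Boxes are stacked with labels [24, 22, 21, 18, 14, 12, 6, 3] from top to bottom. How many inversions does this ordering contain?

28 inversions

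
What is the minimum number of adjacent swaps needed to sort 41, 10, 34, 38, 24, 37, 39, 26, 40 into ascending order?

The minimum number of adjacent swaps to sort an array equals its inversion count, since every such swap removes exactly one inversion.
Count inversions — for each element, later elements that are smaller:
41: 10, 34, 38, 24, 37, 39, 26, 40 → 8
10: none → 0
34: 24, 26 → 2
38: 24, 37, 26 → 3
24: none → 0
37: 26 → 1
39: 26 → 1
26: none → 0
40: none → 0
Total inversions: 8 + 0 + 2 + 3 + 0 + 1 + 1 + 0 + 0 = 15

15 swaps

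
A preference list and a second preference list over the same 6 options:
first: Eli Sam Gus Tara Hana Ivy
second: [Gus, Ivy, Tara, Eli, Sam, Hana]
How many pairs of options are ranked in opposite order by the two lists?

Assign each item its position (1..6) in the first ordering, then rewrite the second ordering as that position sequence:
positions: Eli→1, Sam→2, Gus→3, Tara→4, Hana→5, Ivy→6
second ordering as positions: [3, 6, 4, 1, 2, 5]
Discordant pairs = inversions in this position sequence.
3: 1, 2 → 2
6: 4, 1, 2, 5 → 4
4: 1, 2 → 2
1: 0
2: 0
5: 0
Total: 2 + 4 + 2 + 0 + 0 + 0 = 8

There are 8 pairs.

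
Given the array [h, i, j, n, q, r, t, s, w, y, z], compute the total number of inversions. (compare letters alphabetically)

1 inversion

Sweep left to right; for each value list the smaller values that follow it:
h → none → 0
i → none → 0
j → none → 0
n → none → 0
q → none → 0
r → none → 0
t → s → 1
s → none → 0
w → none → 0
y → none → 0
z → none → 0
Sum: 0 + 0 + 0 + 0 + 0 + 0 + 1 + 0 + 0 + 0 + 0 = 1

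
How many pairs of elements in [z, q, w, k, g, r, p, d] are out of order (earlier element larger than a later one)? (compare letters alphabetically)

22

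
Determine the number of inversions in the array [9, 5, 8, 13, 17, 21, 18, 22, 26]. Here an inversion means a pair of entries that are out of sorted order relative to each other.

Count, for each position, how many later elements it exceeds:
9: 2
5: 0
8: 0
13: 0
17: 0
21: 1
18: 0
22: 0
26: 0
Sum: 2 + 0 + 0 + 0 + 0 + 1 + 0 + 0 + 0 = 3

3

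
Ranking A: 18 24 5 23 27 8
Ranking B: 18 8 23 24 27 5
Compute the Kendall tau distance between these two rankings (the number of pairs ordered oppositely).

7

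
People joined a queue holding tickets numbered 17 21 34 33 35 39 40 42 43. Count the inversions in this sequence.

Count, for each position, how many later elements it exceeds:
17 → none → 0
21 → none → 0
34 → 33 → 1
33 → none → 0
35 → none → 0
39 → none → 0
40 → none → 0
42 → none → 0
43 → none → 0
Sum: 0 + 0 + 1 + 0 + 0 + 0 + 0 + 0 + 0 = 1

1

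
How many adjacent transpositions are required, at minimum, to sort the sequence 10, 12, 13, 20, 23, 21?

1

Each adjacent swap fixes exactly one inversion, so the minimum swap count equals the number of inversions.
Count inversions — for each element, later elements that are smaller:
10: none → 0
12: none → 0
13: none → 0
20: none → 0
23: 21 → 1
21: none → 0
Total inversions: 0 + 0 + 0 + 0 + 1 + 0 = 1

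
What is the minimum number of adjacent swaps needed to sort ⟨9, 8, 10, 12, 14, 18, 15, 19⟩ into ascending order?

2

Minimum adjacent swaps = number of inversions (each swap of adjacent out-of-order elements removes one inversion and no swap can remove more).
Count inversions — for each element, later elements that are smaller:
9: 8 → 1
8: none → 0
10: none → 0
12: none → 0
14: none → 0
18: 15 → 1
15: none → 0
19: none → 0
Total inversions: 1 + 0 + 0 + 0 + 0 + 1 + 0 + 0 = 2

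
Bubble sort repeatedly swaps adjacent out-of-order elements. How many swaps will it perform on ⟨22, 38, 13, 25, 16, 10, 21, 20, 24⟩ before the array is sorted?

Minimum adjacent swaps = number of inversions (each swap of adjacent out-of-order elements removes one inversion and no swap can remove more).
Count inversions — for each element, later elements that are smaller:
22: 13, 16, 10, 21, 20 → 5
38: 13, 25, 16, 10, 21, 20, 24 → 7
13: 10 → 1
25: 16, 10, 21, 20, 24 → 5
16: 10 → 1
10: none → 0
21: 20 → 1
20: none → 0
24: none → 0
Total inversions: 5 + 7 + 1 + 5 + 1 + 0 + 1 + 0 + 0 = 20

20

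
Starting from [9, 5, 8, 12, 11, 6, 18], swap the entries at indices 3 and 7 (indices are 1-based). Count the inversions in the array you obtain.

12

Positions 3 and 7 hold 8 and 18; after swapping, the array is [9, 5, 18, 12, 11, 6, 8].
Sweep left to right; for each value list the smaller values that follow it:
9 → 5, 6, 8 → 3
5 → none → 0
18 → 12, 11, 6, 8 → 4
12 → 11, 6, 8 → 3
11 → 6, 8 → 2
6 → none → 0
8 → none → 0
Sum: 3 + 0 + 4 + 3 + 2 + 0 + 0 = 12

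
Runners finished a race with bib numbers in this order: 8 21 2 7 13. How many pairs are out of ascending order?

There are 5 inversions.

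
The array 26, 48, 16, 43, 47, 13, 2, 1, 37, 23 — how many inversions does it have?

30 inversions

For each element, count later entries that are smaller:
26 → 16, 13, 2, 1, 23 → 5
48 → 16, 43, 47, 13, 2, 1, 37, 23 → 8
16 → 13, 2, 1 → 3
43 → 13, 2, 1, 37, 23 → 5
47 → 13, 2, 1, 37, 23 → 5
13 → 2, 1 → 2
2 → 1 → 1
1 → none → 0
37 → 23 → 1
23 → none → 0
Sum: 5 + 8 + 3 + 5 + 5 + 2 + 1 + 0 + 1 + 0 = 30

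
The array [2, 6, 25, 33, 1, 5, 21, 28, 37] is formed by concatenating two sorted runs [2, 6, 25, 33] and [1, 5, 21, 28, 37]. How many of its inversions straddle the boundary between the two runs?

There are 10 split inversions.

For each element r of the right run, count left-run elements greater than r:
r = 1: 2, 6, 25, 33 → 4
r = 5: 6, 25, 33 → 3
r = 21: 25, 33 → 2
r = 28: 33 → 1
r = 37: none → 0
Cross-inversions: 4 + 3 + 2 + 1 + 0 = 10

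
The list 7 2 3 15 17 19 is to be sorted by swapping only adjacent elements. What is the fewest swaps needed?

There are 2 adjacent swaps.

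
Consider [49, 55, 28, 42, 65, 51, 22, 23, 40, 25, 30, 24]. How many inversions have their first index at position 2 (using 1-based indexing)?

The element at index 2 is 55.
Elements after it: 28, 42, 65, 51, 22, 23, 40, 25, 30, 24
Those smaller than 55: 28, 42, 51, 22, 23, 40, 25, 30, 24

9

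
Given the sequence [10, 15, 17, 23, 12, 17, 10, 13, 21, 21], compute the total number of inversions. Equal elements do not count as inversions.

For each element, count later entries that are smaller:
10 → none → 0
15 → 12, 10, 13 → 3
17 → 12, 10, 13 → 3
23 → 12, 17, 10, 13, 21, 21 → 6
12 → 10 → 1
17 → 10, 13 → 2
10 → none → 0
13 → none → 0
21 → none → 0
21 → none → 0
Sum: 0 + 3 + 3 + 6 + 1 + 2 + 0 + 0 + 0 + 0 = 15

15 inversions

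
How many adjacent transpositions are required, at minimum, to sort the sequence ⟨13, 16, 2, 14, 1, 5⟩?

The minimum number of adjacent swaps to sort an array equals its inversion count, since every such swap removes exactly one inversion.
Count inversions — for each element, later elements that are smaller:
13: 2, 1, 5 → 3
16: 2, 14, 1, 5 → 4
2: 1 → 1
14: 1, 5 → 2
1: none → 0
5: none → 0
Total inversions: 3 + 4 + 1 + 2 + 0 + 0 = 10

10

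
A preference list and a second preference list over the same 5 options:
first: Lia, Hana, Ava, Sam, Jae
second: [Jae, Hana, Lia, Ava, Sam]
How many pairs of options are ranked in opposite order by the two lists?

5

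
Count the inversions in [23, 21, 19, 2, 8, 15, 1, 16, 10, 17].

29

Element-by-element contributions:
23: 9
21: 8
19: 7
2: 1
8: 1
15: 2
1: 0
16: 1
10: 0
17: 0
Sum: 9 + 8 + 7 + 1 + 1 + 2 + 0 + 1 + 0 + 0 = 29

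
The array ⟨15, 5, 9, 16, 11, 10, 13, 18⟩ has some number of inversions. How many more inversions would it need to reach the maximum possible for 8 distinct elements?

19 inversions short

Maximum inversions for 8 distinct elements is C(8, 2) = 8·7/2 = 28.
Current inversions — for each element, count later smaller elements:
15: 5
5: 0
9: 0
16: 3
11: 1
10: 0
13: 0
18: 0
Current total: 5 + 0 + 0 + 3 + 1 + 0 + 0 + 0 = 9
Shortfall: 28 − 9 = 19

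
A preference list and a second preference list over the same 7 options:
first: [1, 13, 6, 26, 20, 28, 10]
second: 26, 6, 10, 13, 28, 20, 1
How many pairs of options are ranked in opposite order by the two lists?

Assign each item its position (1..7) in the first ordering, then rewrite the second ordering as that position sequence:
positions: 1→1, 13→2, 6→3, 26→4, 20→5, 28→6, 10→7
second ordering as positions: [4, 3, 7, 2, 6, 5, 1]
Discordant pairs = inversions in this position sequence.
4: 3, 2, 1 → 3
3: 2, 1 → 2
7: 2, 6, 5, 1 → 4
2: 1 → 1
6: 5, 1 → 2
5: 1 → 1
1: 0
Total: 3 + 2 + 4 + 1 + 2 + 1 + 0 = 13

13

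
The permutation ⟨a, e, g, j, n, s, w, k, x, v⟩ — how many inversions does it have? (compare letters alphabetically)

Count, for each position, how many later elements it exceeds:
a → none → 0
e → none → 0
g → none → 0
j → none → 0
n → k → 1
s → k → 1
w → k, v → 2
k → none → 0
x → v → 1
v → none → 0
Sum: 0 + 0 + 0 + 0 + 1 + 1 + 2 + 0 + 1 + 0 = 5

5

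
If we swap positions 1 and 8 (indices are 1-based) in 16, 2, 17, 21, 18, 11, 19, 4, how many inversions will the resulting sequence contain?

10 inversions

Positions 1 and 8 hold 16 and 4; after swapping, the array is [4, 2, 17, 21, 18, 11, 19, 16].
Count, for each position, how many later elements it exceeds:
4: 1
2: 0
17: 2
21: 4
18: 2
11: 0
19: 1
16: 0
Sum: 1 + 0 + 2 + 4 + 2 + 0 + 1 + 0 = 10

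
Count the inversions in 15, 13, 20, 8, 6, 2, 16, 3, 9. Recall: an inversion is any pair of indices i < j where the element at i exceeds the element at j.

Sweep left to right; for each value list the smaller values that follow it:
15 → 13, 8, 6, 2, 3, 9 → 6
13 → 8, 6, 2, 3, 9 → 5
20 → 8, 6, 2, 16, 3, 9 → 6
8 → 6, 2, 3 → 3
6 → 2, 3 → 2
2 → none → 0
16 → 3, 9 → 2
3 → none → 0
9 → none → 0
Sum: 6 + 5 + 6 + 3 + 2 + 0 + 2 + 0 + 0 = 24

24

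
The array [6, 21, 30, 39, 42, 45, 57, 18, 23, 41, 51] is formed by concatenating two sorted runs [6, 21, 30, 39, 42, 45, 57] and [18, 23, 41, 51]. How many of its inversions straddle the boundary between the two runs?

Count, for every r in R, how many entries of L exceed r:
r = 18: 21, 30, 39, 42, 45, 57 → 6
r = 23: 30, 39, 42, 45, 57 → 5
r = 41: 42, 45, 57 → 3
r = 51: 57 → 1
Cross-inversions: 6 + 5 + 3 + 1 = 15

There are 15 split inversions.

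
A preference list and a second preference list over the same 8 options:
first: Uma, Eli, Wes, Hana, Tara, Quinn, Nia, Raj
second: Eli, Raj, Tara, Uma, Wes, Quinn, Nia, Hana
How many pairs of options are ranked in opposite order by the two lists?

12

Assign each item its position (1..8) in the first ordering, then rewrite the second ordering as that position sequence:
positions: Uma→1, Eli→2, Wes→3, Hana→4, Tara→5, Quinn→6, Nia→7, Raj→8
second ordering as positions: [2, 8, 5, 1, 3, 6, 7, 4]
Discordant pairs = inversions in this position sequence.
2: 1 → 1
8: 5, 1, 3, 6, 7, 4 → 6
5: 1, 3, 4 → 3
1: 0
3: 0
6: 4 → 1
7: 4 → 1
4: 0
Total: 1 + 6 + 3 + 0 + 0 + 1 + 1 + 0 = 12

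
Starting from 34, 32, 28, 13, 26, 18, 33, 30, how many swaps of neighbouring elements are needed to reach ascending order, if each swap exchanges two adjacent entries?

The minimum number of adjacent swaps to sort an array equals its inversion count, since every such swap removes exactly one inversion.
Count inversions — for each element, later elements that are smaller:
34: 32, 28, 13, 26, 18, 33, 30 → 7
32: 28, 13, 26, 18, 30 → 5
28: 13, 26, 18 → 3
13: none → 0
26: 18 → 1
18: none → 0
33: 30 → 1
30: none → 0
Total inversions: 7 + 5 + 3 + 0 + 1 + 0 + 1 + 0 = 17

17 swaps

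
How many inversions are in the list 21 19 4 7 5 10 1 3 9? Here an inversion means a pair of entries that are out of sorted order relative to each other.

Inversions: 25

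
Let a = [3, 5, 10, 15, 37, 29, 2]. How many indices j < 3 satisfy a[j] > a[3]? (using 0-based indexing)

0 such elements

The element at index 3 is 15.
Elements before it: 3, 5, 10
None of them are larger than 15.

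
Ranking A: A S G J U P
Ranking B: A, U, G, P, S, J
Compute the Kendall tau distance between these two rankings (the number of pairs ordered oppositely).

6

Assign each item its position (1..6) in the first ordering, then rewrite the second ordering as that position sequence:
positions: A→1, S→2, G→3, J→4, U→5, P→6
second ordering as positions: [1, 5, 3, 6, 2, 4]
Discordant pairs = inversions in this position sequence.
1: 0
5: 3, 2, 4 → 3
3: 2 → 1
6: 2, 4 → 2
2: 0
4: 0
Total: 0 + 3 + 1 + 2 + 0 + 0 = 6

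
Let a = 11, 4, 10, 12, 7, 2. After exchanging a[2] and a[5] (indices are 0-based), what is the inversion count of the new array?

7

Positions 2 and 5 hold 10 and 2; after swapping, the array is [11, 4, 2, 12, 7, 10].
Element-by-element contributions:
11 → 4, 2, 7, 10 → 4
4 → 2 → 1
2 → none → 0
12 → 7, 10 → 2
7 → none → 0
10 → none → 0
Sum: 4 + 1 + 0 + 2 + 0 + 0 = 7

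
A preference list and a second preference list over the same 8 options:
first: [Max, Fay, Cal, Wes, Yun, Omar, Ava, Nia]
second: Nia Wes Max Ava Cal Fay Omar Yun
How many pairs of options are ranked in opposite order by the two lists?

Assign each item its position (1..8) in the first ordering, then rewrite the second ordering as that position sequence:
positions: Max→1, Fay→2, Cal→3, Wes→4, Yun→5, Omar→6, Ava→7, Nia→8
second ordering as positions: [8, 4, 1, 7, 3, 2, 6, 5]
Discordant pairs = inversions in this position sequence.
8: 4, 1, 7, 3, 2, 6, 5 → 7
4: 1, 3, 2 → 3
1: 0
7: 3, 2, 6, 5 → 4
3: 2 → 1
2: 0
6: 5 → 1
5: 0
Total: 7 + 3 + 0 + 4 + 1 + 0 + 1 + 0 = 16

16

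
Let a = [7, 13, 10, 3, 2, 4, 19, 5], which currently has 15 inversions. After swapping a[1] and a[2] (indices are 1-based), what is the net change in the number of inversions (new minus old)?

+1

Positions 1 and 2 hold 7 and 13; after swapping, the array is [13, 7, 10, 3, 2, 4, 19, 5].
Element-by-element contributions:
13: 6
7: 4
10: 4
3: 1
2: 0
4: 0
19: 1
5: 0
Sum: 6 + 4 + 4 + 1 + 0 + 0 + 1 + 0 = 16
Change: 16 − 15 = +1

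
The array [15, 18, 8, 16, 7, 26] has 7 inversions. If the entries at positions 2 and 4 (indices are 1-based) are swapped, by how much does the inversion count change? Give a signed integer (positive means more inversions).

-1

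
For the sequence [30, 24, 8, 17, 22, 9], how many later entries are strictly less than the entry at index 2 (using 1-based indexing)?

The element at index 2 is 24.
Elements after it: 8, 17, 22, 9
Those smaller than 24: 8, 17, 22, 9

4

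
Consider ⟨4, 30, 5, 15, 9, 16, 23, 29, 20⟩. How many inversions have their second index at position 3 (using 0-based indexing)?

The element at index 3 is 15.
Elements before it: 4, 30, 5
Those larger than 15: 30

1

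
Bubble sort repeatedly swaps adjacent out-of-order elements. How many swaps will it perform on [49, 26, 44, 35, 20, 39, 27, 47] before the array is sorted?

15

Minimum adjacent swaps = number of inversions (each swap of adjacent out-of-order elements removes one inversion and no swap can remove more).
Count inversions — for each element, later elements that are smaller:
49: 26, 44, 35, 20, 39, 27, 47 → 7
26: 20 → 1
44: 35, 20, 39, 27 → 4
35: 20, 27 → 2
20: none → 0
39: 27 → 1
27: none → 0
47: none → 0
Total inversions: 7 + 1 + 4 + 2 + 0 + 1 + 0 + 0 = 15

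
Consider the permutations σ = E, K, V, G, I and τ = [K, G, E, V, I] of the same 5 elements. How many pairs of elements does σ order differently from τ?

3

Assign each item its position (1..5) in the first ordering, then rewrite the second ordering as that position sequence:
positions: E→1, K→2, V→3, G→4, I→5
second ordering as positions: [2, 4, 1, 3, 5]
Discordant pairs = inversions in this position sequence.
2: 1 → 1
4: 1, 3 → 2
1: 0
3: 0
5: 0
Total: 1 + 2 + 0 + 0 + 0 = 3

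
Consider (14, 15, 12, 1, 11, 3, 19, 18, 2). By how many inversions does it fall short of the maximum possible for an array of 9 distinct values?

16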